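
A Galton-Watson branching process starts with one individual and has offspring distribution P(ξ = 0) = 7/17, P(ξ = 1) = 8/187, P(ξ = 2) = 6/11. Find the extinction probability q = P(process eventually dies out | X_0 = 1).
q = 77/102

The pgf is f(s) = 7/17 + 8/187·s + 6/11·s². The extinction probability q is the smallest fixed point of f in [0, 1]. Setting s = f(s):
  6/11·s² + (8/187 − 1)·s + 7/17 = 0
  6/11·s² − (7/17 + 6/11)·s + 7/17 = 0
which factors as (s − 1)·(6/11·s − 7/17) = 0, giving roots s = 1 and s = (7/17)/(6/11) = 77/102.
Mean offspring μ = 8/187 + 2·6/11 = 212/187 > 1 (supercritical), so q < 1. The extinction probability is the smaller root: q = (7/17)/(6/11) = 77/102.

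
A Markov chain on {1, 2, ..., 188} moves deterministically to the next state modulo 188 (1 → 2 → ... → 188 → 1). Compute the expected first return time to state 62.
E[T_62 | X_0 = 62] = 188

The chain cycles deterministically, so starting at state 62 it returns in exactly 188 steps. Equivalently, the stationary distribution is uniform π_j = 1/188 for every state j, so by Kac's formula E[T_62] = 1/π_62 = 188.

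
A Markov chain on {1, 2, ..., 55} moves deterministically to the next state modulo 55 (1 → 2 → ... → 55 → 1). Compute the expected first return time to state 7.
E[T_7 | X_0 = 7] = 55

The chain cycles deterministically, so starting at state 7 it returns in exactly 55 steps. Equivalently, the stationary distribution is uniform π_j = 1/55 for every state j, so by Kac's formula E[T_7] = 1/π_7 = 55.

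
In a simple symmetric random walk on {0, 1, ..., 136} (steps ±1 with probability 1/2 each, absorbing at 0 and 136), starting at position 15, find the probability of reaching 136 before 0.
P(hit 136 before 0) = 15/136

Let u_k = P(hit 136 before 0 | start at k). Then u_0 = 0, u_136 = 1, and u_k = u_{k-1}/2 + u_{k+1}/2 for 1 ≤ k ≤ 135. This harmonic recurrence is solved by u_k = k/136, giving u_15 = 15/136.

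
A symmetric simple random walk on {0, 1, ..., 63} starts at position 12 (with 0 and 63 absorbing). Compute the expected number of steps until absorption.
E[τ | X_0 = 12] = 612

Let v_k = E[τ | X_0 = k]. Boundary: v_0 = v_63 = 0. Recurrence: v_k = 1 + (v_{k-1} + v_{k+1})/2 for 1 ≤ k ≤ 62. The particular solution to v_k − (v_{k-1} + v_{k+1})/2 = 1 is v_k = −k^2. Adding homogeneous solution A + B k and matching boundaries gives v_k = k (63 − k). Substituting k = 12: v_12 = 12 · 51 = 612.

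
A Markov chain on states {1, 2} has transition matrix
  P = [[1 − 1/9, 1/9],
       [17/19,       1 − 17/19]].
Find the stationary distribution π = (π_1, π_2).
π_1 = 153/172, π_2 = 19/172

Solve πP = π with π_1 + π_2 = 1. From πP = π: π_1 · (1 − 1/9) + π_2 · 17/19 = π_1 ⇒ π_2 · 17/19 = π_1 · 1/9 ⇒ π_2/π_1 = (1/9)/(17/19) = 19/153. Together with π_1 + π_2 = 1:
  π_1 = (17/19)/(1/9 + 17/19) = (17/19)/(172/171) = 153/172,
  π_2 = (1/9)/(1/9 + 17/19) = (1/9)/(172/171) = 19/172.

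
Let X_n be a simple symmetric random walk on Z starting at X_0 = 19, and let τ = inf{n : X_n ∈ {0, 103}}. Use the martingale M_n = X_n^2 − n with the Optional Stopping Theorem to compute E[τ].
E[τ] = 1596

M_n = X_n^2 − n is a martingale (since E[X_{n+1}^2 | F_n] = X_n^2 + 1). By OST (τ has finite mean in a bounded region), E[M_τ] = E[M_0] = X_0^2 − 0 = 19^2 = 361. Also E[M_τ] = E[X_τ^2] − E[τ]. The walk exits at 0 or 103, with P(hit 103 first) = 19/103, so E[X_τ^2] = 103^2 · 19/103 + 0 = 1957. Thus E[τ] = E[X_τ^2] − E[M_τ] = 1957 − 361 = 1596 = 19(103 − 19) = 1596.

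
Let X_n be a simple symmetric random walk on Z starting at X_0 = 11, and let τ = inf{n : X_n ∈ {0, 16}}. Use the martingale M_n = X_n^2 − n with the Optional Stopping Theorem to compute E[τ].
E[τ] = 55

M_n = X_n^2 − n is a martingale (since E[X_{n+1}^2 | F_n] = X_n^2 + 1). By OST (τ has finite mean in a bounded region), E[M_τ] = E[M_0] = X_0^2 − 0 = 11^2 = 121. Also E[M_τ] = E[X_τ^2] − E[τ]. The walk exits at 0 or 16, with P(hit 16 first) = 11/16, so E[X_τ^2] = 16^2 · 11/16 + 0 = 176. Thus E[τ] = E[X_τ^2] − E[M_τ] = 176 − 121 = 55 = 11(16 − 11) = 55.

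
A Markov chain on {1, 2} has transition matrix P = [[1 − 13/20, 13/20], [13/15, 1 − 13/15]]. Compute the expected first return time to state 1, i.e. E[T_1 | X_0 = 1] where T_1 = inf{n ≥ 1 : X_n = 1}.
E[T_1 | X_0 = 1] = 1/π_1 = 7/4

For an irreducible recurrent Markov chain with stationary distribution π, E[T_i | X_0 = i] = 1/π_i (Kac's formula). Here π_1 = (13/15)/(13/20 + 13/15) = (13/15)/(91/60) = 4/7, so E[T_1 | X_0 = 1] = 1/π_1 = (13/20 + 13/15)/(13/15) = (91/60)/(13/15) = 7/4.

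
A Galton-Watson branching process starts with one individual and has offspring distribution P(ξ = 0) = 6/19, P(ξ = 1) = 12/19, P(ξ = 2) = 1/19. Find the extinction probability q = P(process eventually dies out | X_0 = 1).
q = 1

Mean offspring μ = 0·6/19 + 1·12/19 + 2·1/19 = 14/19 ≤ 1. For μ ≤ 1 with offspring not concentrated at 1, the Galton-Watson process goes extinct almost surely, so q = 1.
(Algebraic check: The pgf is f(s) = 6/19 + 12/19·s + 1/19·s². The extinction probability q is the smallest fixed point of f in [0, 1]. Setting s = f(s):
  1/19·s² + (12/19 − 1)·s + 6/19 = 0
  1/19·s² − (6/19 + 1/19)·s + 6/19 = 0
which factors as (s − 1)·(1/19·s − 6/19) = 0, giving roots s = 1 and s = (6/19)/(1/19) = 6. Since 6 ≥ 1, the smallest root in [0, 1] is s = 1.)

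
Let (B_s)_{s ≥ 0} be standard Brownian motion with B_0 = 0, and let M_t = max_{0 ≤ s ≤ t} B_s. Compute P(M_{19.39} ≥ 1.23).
P(M_{19.39} ≥ 1.23) = 2·P(B_{19.39} ≥ 1.23) = 2(1 − Φ(1.23/√19.39)) ≈ 0.7800

By the reflection principle for Brownian motion, P(M_t ≥ a) = 2 · P(B_t ≥ a) for a ≥ 0. Since B_t ~ N(0, t), P(B_t ≥ 1.23) = 1 − Φ(1.23/√t) = 1 − Φ(1.23/√19.39) = 1 − Φ(0.2793). So
  P(M_{19.39} ≥ 1.23) = 2(1 − Φ(0.2793)) ≈ 0.7800.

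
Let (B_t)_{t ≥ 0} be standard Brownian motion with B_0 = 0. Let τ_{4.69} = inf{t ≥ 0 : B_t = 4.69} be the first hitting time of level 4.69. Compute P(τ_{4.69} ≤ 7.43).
P(τ_{4.69} ≤ 7.43) = 2(1 − Φ(4.69/√7.43)) = 2(1 − Φ(1.7206)) ≈ 0.0853

By the reflection principle for standard BM, P(τ_b ≤ t) = 2 · P(B_t ≥ b). Since B_t ~ N(0, t), P(B_t ≥ 4.69) = 1 − Φ(4.69/√t) = 1 − Φ(4.69/√7.43) = 1 − Φ(1.7206) ≈ 0.04266. Doubling: P(τ_{4.69} ≤ 7.43) ≈ 2 · 0.04266 = 0.08532 ≈ 0.0853.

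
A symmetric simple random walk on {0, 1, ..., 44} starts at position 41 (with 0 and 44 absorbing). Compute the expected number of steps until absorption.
E[τ | X_0 = 41] = 123

Let v_k = E[τ | X_0 = k]. Boundary: v_0 = v_44 = 0. Recurrence: v_k = 1 + (v_{k-1} + v_{k+1})/2 for 1 ≤ k ≤ 43. The particular solution to v_k − (v_{k-1} + v_{k+1})/2 = 1 is v_k = −k^2. Adding homogeneous solution A + B k and matching boundaries gives v_k = k (44 − k). Substituting k = 41: v_41 = 41 · 3 = 123.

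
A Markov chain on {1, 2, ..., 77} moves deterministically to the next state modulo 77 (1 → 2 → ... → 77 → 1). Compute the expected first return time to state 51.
E[T_51 | X_0 = 51] = 77

The chain cycles deterministically, so starting at state 51 it returns in exactly 77 steps. Equivalently, the stationary distribution is uniform π_j = 1/77 for every state j, so by Kac's formula E[T_51] = 1/π_51 = 77.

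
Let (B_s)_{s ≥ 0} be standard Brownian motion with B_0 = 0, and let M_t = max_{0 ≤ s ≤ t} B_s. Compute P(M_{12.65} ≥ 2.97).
P(M_{12.65} ≥ 2.97) = 2·P(B_{12.65} ≥ 2.97) = 2(1 − Φ(2.97/√12.65)) ≈ 0.4037

By the reflection principle for Brownian motion, P(M_t ≥ a) = 2 · P(B_t ≥ a) for a ≥ 0. Since B_t ~ N(0, t), P(B_t ≥ 2.97) = 1 − Φ(2.97/√t) = 1 − Φ(2.97/√12.65) = 1 − Φ(0.8350). So
  P(M_{12.65} ≥ 2.97) = 2(1 − Φ(0.8350)) ≈ 0.4037.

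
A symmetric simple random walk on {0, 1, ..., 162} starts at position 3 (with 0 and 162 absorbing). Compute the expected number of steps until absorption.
E[τ | X_0 = 3] = 477

Let v_k = E[τ | X_0 = k]. Boundary: v_0 = v_162 = 0. Recurrence: v_k = 1 + (v_{k-1} + v_{k+1})/2 for 1 ≤ k ≤ 161. The particular solution to v_k − (v_{k-1} + v_{k+1})/2 = 1 is v_k = −k^2. Adding homogeneous solution A + B k and matching boundaries gives v_k = k (162 − k). Substituting k = 3: v_3 = 3 · 159 = 477.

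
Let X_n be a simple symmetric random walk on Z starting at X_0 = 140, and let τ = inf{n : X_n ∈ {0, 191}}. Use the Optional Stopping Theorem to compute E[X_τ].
E[X_τ] = 140

X_n is a martingale and τ is a bounded-mean stopping time (indeed τ is finite a.s. with bounded expectation since the walk is in a bounded region). By the OST, E[X_τ] = E[X_0] = 140. Equivalently: E[X_τ] = 191 · P(hit 191 first) + 0 · P(hit 0 first) = 191 · (140/191) = 140.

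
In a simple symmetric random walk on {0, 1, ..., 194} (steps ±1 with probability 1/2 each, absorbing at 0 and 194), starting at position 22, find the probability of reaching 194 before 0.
P(hit 194 before 0) = 22/194 = 11/97

Let u_k = P(hit 194 before 0 | start at k). Then u_0 = 0, u_194 = 1, and u_k = u_{k-1}/2 + u_{k+1}/2 for 1 ≤ k ≤ 193. This harmonic recurrence is solved by u_k = k/194, giving u_22 = 22/194 = 11/97.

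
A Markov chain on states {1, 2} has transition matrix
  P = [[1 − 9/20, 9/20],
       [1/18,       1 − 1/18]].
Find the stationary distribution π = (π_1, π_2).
π_1 = 10/91, π_2 = 81/91

Solve πP = π with π_1 + π_2 = 1. From πP = π: π_1 · (1 − 9/20) + π_2 · 1/18 = π_1 ⇒ π_2 · 1/18 = π_1 · 9/20 ⇒ π_2/π_1 = (9/20)/(1/18) = 81/10. Together with π_1 + π_2 = 1:
  π_1 = (1/18)/(9/20 + 1/18) = (1/18)/(91/180) = 10/91,
  π_2 = (9/20)/(9/20 + 1/18) = (9/20)/(91/180) = 81/91.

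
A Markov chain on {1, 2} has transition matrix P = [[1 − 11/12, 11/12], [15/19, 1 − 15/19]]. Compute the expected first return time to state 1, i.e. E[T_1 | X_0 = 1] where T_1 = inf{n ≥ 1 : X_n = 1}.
E[T_1 | X_0 = 1] = 1/π_1 = 389/180

For an irreducible recurrent Markov chain with stationary distribution π, E[T_i | X_0 = i] = 1/π_i (Kac's formula). Here π_1 = (15/19)/(11/12 + 15/19) = (15/19)/(389/228) = 180/389, so E[T_1 | X_0 = 1] = 1/π_1 = (11/12 + 15/19)/(15/19) = (389/228)/(15/19) = 389/180.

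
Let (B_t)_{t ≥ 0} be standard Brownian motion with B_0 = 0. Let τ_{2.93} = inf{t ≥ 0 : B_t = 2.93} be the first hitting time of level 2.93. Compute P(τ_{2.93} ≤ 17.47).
P(τ_{2.93} ≤ 17.47) = 2(1 − Φ(2.93/√17.47)) = 2(1 − Φ(0.7010)) ≈ 0.4833

By the reflection principle for standard BM, P(τ_b ≤ t) = 2 · P(B_t ≥ b). Since B_t ~ N(0, t), P(B_t ≥ 2.93) = 1 − Φ(2.93/√t) = 1 − Φ(2.93/√17.47) = 1 − Φ(0.7010) ≈ 0.24165. Doubling: P(τ_{2.93} ≤ 17.47) ≈ 2 · 0.24165 = 0.48330 ≈ 0.4833.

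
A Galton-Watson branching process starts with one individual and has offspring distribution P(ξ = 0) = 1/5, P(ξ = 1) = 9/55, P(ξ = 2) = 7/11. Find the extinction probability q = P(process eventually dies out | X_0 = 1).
q = 11/35

The pgf is f(s) = 1/5 + 9/55·s + 7/11·s². The extinction probability q is the smallest fixed point of f in [0, 1]. Setting s = f(s):
  7/11·s² + (9/55 − 1)·s + 1/5 = 0
  7/11·s² − (1/5 + 7/11)·s + 1/5 = 0
which factors as (s − 1)·(7/11·s − 1/5) = 0, giving roots s = 1 and s = (1/5)/(7/11) = 11/35.
Mean offspring μ = 9/55 + 2·7/11 = 79/55 > 1 (supercritical), so q < 1. The extinction probability is the smaller root: q = (1/5)/(7/11) = 11/35.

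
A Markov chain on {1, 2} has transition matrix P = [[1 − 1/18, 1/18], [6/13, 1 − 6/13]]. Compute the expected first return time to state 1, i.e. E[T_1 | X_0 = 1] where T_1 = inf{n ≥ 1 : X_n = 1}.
E[T_1 | X_0 = 1] = 1/π_1 = 121/108

For an irreducible recurrent Markov chain with stationary distribution π, E[T_i | X_0 = i] = 1/π_i (Kac's formula). Here π_1 = (6/13)/(1/18 + 6/13) = (6/13)/(121/234) = 108/121, so E[T_1 | X_0 = 1] = 1/π_1 = (1/18 + 6/13)/(6/13) = (121/234)/(6/13) = 121/108.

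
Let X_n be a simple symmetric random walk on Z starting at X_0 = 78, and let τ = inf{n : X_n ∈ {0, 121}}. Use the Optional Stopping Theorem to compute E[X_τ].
E[X_τ] = 78

X_n is a martingale and τ is a bounded-mean stopping time (indeed τ is finite a.s. with bounded expectation since the walk is in a bounded region). By the OST, E[X_τ] = E[X_0] = 78. Equivalently: E[X_τ] = 121 · P(hit 121 first) + 0 · P(hit 0 first) = 121 · (78/121) = 78.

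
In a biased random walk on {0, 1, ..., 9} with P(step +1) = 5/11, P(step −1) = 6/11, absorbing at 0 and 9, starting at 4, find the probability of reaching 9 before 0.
P(hit 9 before 0) = (1 − (6/5)^4) / (1 − (6/5)^9) = 2096875/8124571

Let u_k denote P(reach 9 before 0 | start at k). Boundary: u_0 = 0, u_9 = 1. Recurrence: u_k = 5/11·u_{k+1} + 6/11·u_{k-1} for 1 ≤ k ≤ 8. Try u_k = A + B·r^k with r = q/p = (6/11)/(5/11) = 6/5. Substitution satisfies the recurrence; boundary conditions give:
  u_k = (1 − r^k) / (1 − r^N) = (1 − (6/5)^4) / (1 − (6/5)^9) = 2096875/8124571.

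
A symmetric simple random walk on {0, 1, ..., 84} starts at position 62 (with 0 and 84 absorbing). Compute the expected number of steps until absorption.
E[τ | X_0 = 62] = 1364

Let v_k = E[τ | X_0 = k]. Boundary: v_0 = v_84 = 0. Recurrence: v_k = 1 + (v_{k-1} + v_{k+1})/2 for 1 ≤ k ≤ 83. The particular solution to v_k − (v_{k-1} + v_{k+1})/2 = 1 is v_k = −k^2. Adding homogeneous solution A + B k and matching boundaries gives v_k = k (84 − k). Substituting k = 62: v_62 = 62 · 22 = 1364.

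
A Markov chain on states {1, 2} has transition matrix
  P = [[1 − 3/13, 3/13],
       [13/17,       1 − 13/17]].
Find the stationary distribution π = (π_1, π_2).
π_1 = 169/220, π_2 = 51/220

Solve πP = π with π_1 + π_2 = 1. From πP = π: π_1 · (1 − 3/13) + π_2 · 13/17 = π_1 ⇒ π_2 · 13/17 = π_1 · 3/13 ⇒ π_2/π_1 = (3/13)/(13/17) = 51/169. Together with π_1 + π_2 = 1:
  π_1 = (13/17)/(3/13 + 13/17) = (13/17)/(220/221) = 169/220,
  π_2 = (3/13)/(3/13 + 13/17) = (3/13)/(220/221) = 51/220.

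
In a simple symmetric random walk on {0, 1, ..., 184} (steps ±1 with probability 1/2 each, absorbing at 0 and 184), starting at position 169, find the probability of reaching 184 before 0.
P(hit 184 before 0) = 169/184

Let u_k = P(hit 184 before 0 | start at k). Then u_0 = 0, u_184 = 1, and u_k = u_{k-1}/2 + u_{k+1}/2 for 1 ≤ k ≤ 183. This harmonic recurrence is solved by u_k = k/184, giving u_169 = 169/184.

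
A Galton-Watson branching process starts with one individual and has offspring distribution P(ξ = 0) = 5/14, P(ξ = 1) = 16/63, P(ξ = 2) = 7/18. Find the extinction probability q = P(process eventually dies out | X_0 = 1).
q = 45/49

The pgf is f(s) = 5/14 + 16/63·s + 7/18·s². The extinction probability q is the smallest fixed point of f in [0, 1]. Setting s = f(s):
  7/18·s² + (16/63 − 1)·s + 5/14 = 0
  7/18·s² − (5/14 + 7/18)·s + 5/14 = 0
which factors as (s − 1)·(7/18·s − 5/14) = 0, giving roots s = 1 and s = (5/14)/(7/18) = 45/49.
Mean offspring μ = 16/63 + 2·7/18 = 65/63 > 1 (supercritical), so q < 1. The extinction probability is the smaller root: q = (5/14)/(7/18) = 45/49.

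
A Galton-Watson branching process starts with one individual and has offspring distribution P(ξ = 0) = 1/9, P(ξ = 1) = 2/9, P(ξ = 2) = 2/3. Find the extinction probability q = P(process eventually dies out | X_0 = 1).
q = 1/6

The pgf is f(s) = 1/9 + 2/9·s + 2/3·s². The extinction probability q is the smallest fixed point of f in [0, 1]. Setting s = f(s):
  2/3·s² + (2/9 − 1)·s + 1/9 = 0
  2/3·s² − (1/9 + 2/3)·s + 1/9 = 0
which factors as (s − 1)·(2/3·s − 1/9) = 0, giving roots s = 1 and s = (1/9)/(2/3) = 1/6.
Mean offspring μ = 2/9 + 2·2/3 = 14/9 > 1 (supercritical), so q < 1. The extinction probability is the smaller root: q = (1/9)/(2/3) = 1/6.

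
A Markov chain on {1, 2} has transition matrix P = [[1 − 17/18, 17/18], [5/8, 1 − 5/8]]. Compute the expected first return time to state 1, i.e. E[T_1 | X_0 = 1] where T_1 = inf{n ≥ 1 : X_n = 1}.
E[T_1 | X_0 = 1] = 1/π_1 = 113/45

For an irreducible recurrent Markov chain with stationary distribution π, E[T_i | X_0 = i] = 1/π_i (Kac's formula). Here π_1 = (5/8)/(17/18 + 5/8) = (5/8)/(113/72) = 45/113, so E[T_1 | X_0 = 1] = 1/π_1 = (17/18 + 5/8)/(5/8) = (113/72)/(5/8) = 113/45.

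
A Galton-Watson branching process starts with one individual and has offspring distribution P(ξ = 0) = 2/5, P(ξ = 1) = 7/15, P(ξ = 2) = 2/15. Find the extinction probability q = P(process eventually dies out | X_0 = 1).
q = 1

Mean offspring μ = 0·2/5 + 1·7/15 + 2·2/15 = 11/15 ≤ 1. For μ ≤ 1 with offspring not concentrated at 1, the Galton-Watson process goes extinct almost surely, so q = 1.
(Algebraic check: The pgf is f(s) = 2/5 + 7/15·s + 2/15·s². The extinction probability q is the smallest fixed point of f in [0, 1]. Setting s = f(s):
  2/15·s² + (7/15 − 1)·s + 2/5 = 0
  2/15·s² − (2/5 + 2/15)·s + 2/5 = 0
which factors as (s − 1)·(2/15·s − 2/5) = 0, giving roots s = 1 and s = (2/5)/(2/15) = 3. Since 3 ≥ 1, the smallest root in [0, 1] is s = 1.)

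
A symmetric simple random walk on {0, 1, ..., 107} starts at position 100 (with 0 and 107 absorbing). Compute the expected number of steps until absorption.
E[τ | X_0 = 100] = 700

Let v_k = E[τ | X_0 = k]. Boundary: v_0 = v_107 = 0. Recurrence: v_k = 1 + (v_{k-1} + v_{k+1})/2 for 1 ≤ k ≤ 106. The particular solution to v_k − (v_{k-1} + v_{k+1})/2 = 1 is v_k = −k^2. Adding homogeneous solution A + B k and matching boundaries gives v_k = k (107 − k). Substituting k = 100: v_100 = 100 · 7 = 700.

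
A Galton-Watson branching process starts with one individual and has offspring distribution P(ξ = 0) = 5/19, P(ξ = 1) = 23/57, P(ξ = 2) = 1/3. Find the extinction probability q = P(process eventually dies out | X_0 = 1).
q = 15/19

The pgf is f(s) = 5/19 + 23/57·s + 1/3·s². The extinction probability q is the smallest fixed point of f in [0, 1]. Setting s = f(s):
  1/3·s² + (23/57 − 1)·s + 5/19 = 0
  1/3·s² − (5/19 + 1/3)·s + 5/19 = 0
which factors as (s − 1)·(1/3·s − 5/19) = 0, giving roots s = 1 and s = (5/19)/(1/3) = 15/19.
Mean offspring μ = 23/57 + 2·1/3 = 61/57 > 1 (supercritical), so q < 1. The extinction probability is the smaller root: q = (5/19)/(1/3) = 15/19.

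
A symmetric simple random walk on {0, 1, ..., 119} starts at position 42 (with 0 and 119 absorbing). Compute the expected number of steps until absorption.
E[τ | X_0 = 42] = 3234

Let v_k = E[τ | X_0 = k]. Boundary: v_0 = v_119 = 0. Recurrence: v_k = 1 + (v_{k-1} + v_{k+1})/2 for 1 ≤ k ≤ 118. The particular solution to v_k − (v_{k-1} + v_{k+1})/2 = 1 is v_k = −k^2. Adding homogeneous solution A + B k and matching boundaries gives v_k = k (119 − k). Substituting k = 42: v_42 = 42 · 77 = 3234.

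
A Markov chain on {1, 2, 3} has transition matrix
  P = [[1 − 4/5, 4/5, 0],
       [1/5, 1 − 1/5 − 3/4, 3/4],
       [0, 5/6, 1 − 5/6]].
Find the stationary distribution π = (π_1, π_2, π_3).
π = (5/43, 20/43, 18/43)

This is a birth-death chain on three states, which satisfies detailed balance: π_1 · P_{12} = π_2 · P_{21} and π_2 · P_{23} = π_3 · P_{32}.
From π_1 · 4/5 = π_2 · 1/5: π_2/π_1 = (4/5)/(1/5) = 4.
From π_2 · 3/4 = π_3 · 5/6: π_3/π_2 = (3/4)/(5/6) = 9/10.
Take π_1 proportional to 1; then unnormalized π = (1, 4, 18/5). Normalize by dividing by the sum 43/5:
  π = (5/43, 20/43, 18/43).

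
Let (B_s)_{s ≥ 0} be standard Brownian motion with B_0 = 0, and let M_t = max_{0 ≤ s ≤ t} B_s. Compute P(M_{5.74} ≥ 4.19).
P(M_{5.74} ≥ 4.19) = 2·P(B_{5.74} ≥ 4.19) = 2(1 − Φ(4.19/√5.74)) ≈ 0.0803

By the reflection principle for Brownian motion, P(M_t ≥ a) = 2 · P(B_t ≥ a) for a ≥ 0. Since B_t ~ N(0, t), P(B_t ≥ 4.19) = 1 − Φ(4.19/√t) = 1 − Φ(4.19/√5.74) = 1 − Φ(1.7489). So
  P(M_{5.74} ≥ 4.19) = 2(1 − Φ(1.7489)) ≈ 0.0803.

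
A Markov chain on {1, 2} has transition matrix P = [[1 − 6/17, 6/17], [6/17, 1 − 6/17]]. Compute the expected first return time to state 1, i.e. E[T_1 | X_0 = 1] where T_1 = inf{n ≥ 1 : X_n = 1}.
E[T_1 | X_0 = 1] = 1/π_1 = 2

For an irreducible recurrent Markov chain with stationary distribution π, E[T_i | X_0 = i] = 1/π_i (Kac's formula). Here π_1 = (6/17)/(6/17 + 6/17) = (6/17)/(12/17) = 1/2, so E[T_1 | X_0 = 1] = 1/π_1 = (6/17 + 6/17)/(6/17) = (12/17)/(6/17) = 2.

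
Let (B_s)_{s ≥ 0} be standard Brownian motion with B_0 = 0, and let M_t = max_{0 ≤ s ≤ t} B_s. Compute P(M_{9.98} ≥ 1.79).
P(M_{9.98} ≥ 1.79) = 2·P(B_{9.98} ≥ 1.79) = 2(1 − Φ(1.79/√9.98)) ≈ 0.5710

By the reflection principle for Brownian motion, P(M_t ≥ a) = 2 · P(B_t ≥ a) for a ≥ 0. Since B_t ~ N(0, t), P(B_t ≥ 1.79) = 1 − Φ(1.79/√t) = 1 − Φ(1.79/√9.98) = 1 − Φ(0.5666). So
  P(M_{9.98} ≥ 1.79) = 2(1 − Φ(0.5666)) ≈ 0.5710.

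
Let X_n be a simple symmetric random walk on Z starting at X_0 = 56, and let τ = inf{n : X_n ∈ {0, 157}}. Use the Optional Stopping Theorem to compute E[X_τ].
E[X_τ] = 56

X_n is a martingale and τ is a bounded-mean stopping time (indeed τ is finite a.s. with bounded expectation since the walk is in a bounded region). By the OST, E[X_τ] = E[X_0] = 56. Equivalently: E[X_τ] = 157 · P(hit 157 first) + 0 · P(hit 0 first) = 157 · (56/157) = 56.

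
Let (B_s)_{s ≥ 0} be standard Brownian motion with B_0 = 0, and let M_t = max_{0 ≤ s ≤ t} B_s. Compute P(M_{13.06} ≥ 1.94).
P(M_{13.06} ≥ 1.94) = 2·P(B_{13.06} ≥ 1.94) = 2(1 − Φ(1.94/√13.06)) ≈ 0.5914

By the reflection principle for Brownian motion, P(M_t ≥ a) = 2 · P(B_t ≥ a) for a ≥ 0. Since B_t ~ N(0, t), P(B_t ≥ 1.94) = 1 − Φ(1.94/√t) = 1 − Φ(1.94/√13.06) = 1 − Φ(0.5368). So
  P(M_{13.06} ≥ 1.94) = 2(1 − Φ(0.5368)) ≈ 0.5914.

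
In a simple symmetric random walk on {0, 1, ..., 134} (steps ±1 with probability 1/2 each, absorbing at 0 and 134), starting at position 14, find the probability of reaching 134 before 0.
P(hit 134 before 0) = 14/134 = 7/67

Let u_k = P(hit 134 before 0 | start at k). Then u_0 = 0, u_134 = 1, and u_k = u_{k-1}/2 + u_{k+1}/2 for 1 ≤ k ≤ 133. This harmonic recurrence is solved by u_k = k/134, giving u_14 = 14/134 = 7/67.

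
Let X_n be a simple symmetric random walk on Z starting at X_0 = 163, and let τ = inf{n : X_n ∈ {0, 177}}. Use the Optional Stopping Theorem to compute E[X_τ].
E[X_τ] = 163

X_n is a martingale and τ is a bounded-mean stopping time (indeed τ is finite a.s. with bounded expectation since the walk is in a bounded region). By the OST, E[X_τ] = E[X_0] = 163. Equivalently: E[X_τ] = 177 · P(hit 177 first) + 0 · P(hit 0 first) = 177 · (163/177) = 163.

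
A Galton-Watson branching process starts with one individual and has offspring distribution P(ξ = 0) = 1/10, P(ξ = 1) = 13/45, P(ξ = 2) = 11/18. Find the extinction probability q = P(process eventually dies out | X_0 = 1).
q = 9/55

The pgf is f(s) = 1/10 + 13/45·s + 11/18·s². The extinction probability q is the smallest fixed point of f in [0, 1]. Setting s = f(s):
  11/18·s² + (13/45 − 1)·s + 1/10 = 0
  11/18·s² − (1/10 + 11/18)·s + 1/10 = 0
which factors as (s − 1)·(11/18·s − 1/10) = 0, giving roots s = 1 and s = (1/10)/(11/18) = 9/55.
Mean offspring μ = 13/45 + 2·11/18 = 68/45 > 1 (supercritical), so q < 1. The extinction probability is the smaller root: q = (1/10)/(11/18) = 9/55.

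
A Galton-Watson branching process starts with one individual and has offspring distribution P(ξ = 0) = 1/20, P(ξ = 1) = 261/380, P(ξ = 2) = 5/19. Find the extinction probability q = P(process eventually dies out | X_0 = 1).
q = 19/100

The pgf is f(s) = 1/20 + 261/380·s + 5/19·s². The extinction probability q is the smallest fixed point of f in [0, 1]. Setting s = f(s):
  5/19·s² + (261/380 − 1)·s + 1/20 = 0
  5/19·s² − (1/20 + 5/19)·s + 1/20 = 0
which factors as (s − 1)·(5/19·s − 1/20) = 0, giving roots s = 1 and s = (1/20)/(5/19) = 19/100.
Mean offspring μ = 261/380 + 2·5/19 = 461/380 > 1 (supercritical), so q < 1. The extinction probability is the smaller root: q = (1/20)/(5/19) = 19/100.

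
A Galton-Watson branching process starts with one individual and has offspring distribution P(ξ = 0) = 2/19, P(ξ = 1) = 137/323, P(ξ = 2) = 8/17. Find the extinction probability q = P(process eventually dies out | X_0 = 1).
q = 17/76

The pgf is f(s) = 2/19 + 137/323·s + 8/17·s². The extinction probability q is the smallest fixed point of f in [0, 1]. Setting s = f(s):
  8/17·s² + (137/323 − 1)·s + 2/19 = 0
  8/17·s² − (2/19 + 8/17)·s + 2/19 = 0
which factors as (s − 1)·(8/17·s − 2/19) = 0, giving roots s = 1 and s = (2/19)/(8/17) = 17/76.
Mean offspring μ = 137/323 + 2·8/17 = 441/323 > 1 (supercritical), so q < 1. The extinction probability is the smaller root: q = (2/19)/(8/17) = 17/76.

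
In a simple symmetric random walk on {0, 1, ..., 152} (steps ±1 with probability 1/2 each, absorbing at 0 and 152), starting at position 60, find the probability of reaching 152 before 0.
P(hit 152 before 0) = 60/152 = 15/38

Let u_k = P(hit 152 before 0 | start at k). Then u_0 = 0, u_152 = 1, and u_k = u_{k-1}/2 + u_{k+1}/2 for 1 ≤ k ≤ 151. This harmonic recurrence is solved by u_k = k/152, giving u_60 = 60/152 = 15/38.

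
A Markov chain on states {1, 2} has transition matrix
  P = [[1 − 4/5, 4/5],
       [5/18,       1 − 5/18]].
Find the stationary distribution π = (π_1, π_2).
π_1 = 25/97, π_2 = 72/97

Solve πP = π with π_1 + π_2 = 1. From πP = π: π_1 · (1 − 4/5) + π_2 · 5/18 = π_1 ⇒ π_2 · 5/18 = π_1 · 4/5 ⇒ π_2/π_1 = (4/5)/(5/18) = 72/25. Together with π_1 + π_2 = 1:
  π_1 = (5/18)/(4/5 + 5/18) = (5/18)/(97/90) = 25/97,
  π_2 = (4/5)/(4/5 + 5/18) = (4/5)/(97/90) = 72/97.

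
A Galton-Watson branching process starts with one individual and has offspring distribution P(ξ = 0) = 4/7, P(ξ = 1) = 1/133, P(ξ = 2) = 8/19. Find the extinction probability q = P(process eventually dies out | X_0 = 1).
q = 1

Mean offspring μ = 0·4/7 + 1·1/133 + 2·8/19 = 113/133 ≤ 1. For μ ≤ 1 with offspring not concentrated at 1, the Galton-Watson process goes extinct almost surely, so q = 1.
(Algebraic check: The pgf is f(s) = 4/7 + 1/133·s + 8/19·s². The extinction probability q is the smallest fixed point of f in [0, 1]. Setting s = f(s):
  8/19·s² + (1/133 − 1)·s + 4/7 = 0
  8/19·s² − (4/7 + 8/19)·s + 4/7 = 0
which factors as (s − 1)·(8/19·s − 4/7) = 0, giving roots s = 1 and s = (4/7)/(8/19) = 19/14. Since 19/14 ≥ 1, the smallest root in [0, 1] is s = 1.)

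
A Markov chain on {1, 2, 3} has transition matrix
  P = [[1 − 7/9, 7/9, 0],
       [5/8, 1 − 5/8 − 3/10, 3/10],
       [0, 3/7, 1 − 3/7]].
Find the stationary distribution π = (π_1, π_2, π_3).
π = (225/701, 280/701, 196/701)

This is a birth-death chain on three states, which satisfies detailed balance: π_1 · P_{12} = π_2 · P_{21} and π_2 · P_{23} = π_3 · P_{32}.
From π_1 · 7/9 = π_2 · 5/8: π_2/π_1 = (7/9)/(5/8) = 56/45.
From π_2 · 3/10 = π_3 · 3/7: π_3/π_2 = (3/10)/(3/7) = 7/10.
Take π_1 proportional to 1; then unnormalized π = (1, 56/45, 196/225). Normalize by dividing by the sum 701/225:
  π = (225/701, 280/701, 196/701).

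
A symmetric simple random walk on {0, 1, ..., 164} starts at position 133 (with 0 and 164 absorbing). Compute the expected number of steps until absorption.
E[τ | X_0 = 133] = 4123

Let v_k = E[τ | X_0 = k]. Boundary: v_0 = v_164 = 0. Recurrence: v_k = 1 + (v_{k-1} + v_{k+1})/2 for 1 ≤ k ≤ 163. The particular solution to v_k − (v_{k-1} + v_{k+1})/2 = 1 is v_k = −k^2. Adding homogeneous solution A + B k and matching boundaries gives v_k = k (164 − k). Substituting k = 133: v_133 = 133 · 31 = 4123.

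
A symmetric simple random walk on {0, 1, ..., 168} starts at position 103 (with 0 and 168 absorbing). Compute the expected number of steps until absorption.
E[τ | X_0 = 103] = 6695

Let v_k = E[τ | X_0 = k]. Boundary: v_0 = v_168 = 0. Recurrence: v_k = 1 + (v_{k-1} + v_{k+1})/2 for 1 ≤ k ≤ 167. The particular solution to v_k − (v_{k-1} + v_{k+1})/2 = 1 is v_k = −k^2. Adding homogeneous solution A + B k and matching boundaries gives v_k = k (168 − k). Substituting k = 103: v_103 = 103 · 65 = 6695.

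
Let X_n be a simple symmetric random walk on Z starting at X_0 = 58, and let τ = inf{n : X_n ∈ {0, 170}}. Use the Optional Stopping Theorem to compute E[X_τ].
E[X_τ] = 58

X_n is a martingale and τ is a bounded-mean stopping time (indeed τ is finite a.s. with bounded expectation since the walk is in a bounded region). By the OST, E[X_τ] = E[X_0] = 58. Equivalently: E[X_τ] = 170 · P(hit 170 first) + 0 · P(hit 0 first) = 170 · (58/170) = 58.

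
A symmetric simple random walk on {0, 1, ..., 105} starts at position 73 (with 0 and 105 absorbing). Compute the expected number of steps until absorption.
E[τ | X_0 = 73] = 2336

Let v_k = E[τ | X_0 = k]. Boundary: v_0 = v_105 = 0. Recurrence: v_k = 1 + (v_{k-1} + v_{k+1})/2 for 1 ≤ k ≤ 104. The particular solution to v_k − (v_{k-1} + v_{k+1})/2 = 1 is v_k = −k^2. Adding homogeneous solution A + B k and matching boundaries gives v_k = k (105 − k). Substituting k = 73: v_73 = 73 · 32 = 2336.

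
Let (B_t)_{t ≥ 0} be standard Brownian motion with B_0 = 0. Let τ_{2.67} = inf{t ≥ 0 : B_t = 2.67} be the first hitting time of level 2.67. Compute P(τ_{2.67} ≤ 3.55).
P(τ_{2.67} ≤ 3.55) = 2(1 − Φ(2.67/√3.55)) = 2(1 − Φ(1.4171)) ≈ 0.1565

By the reflection principle for standard BM, P(τ_b ≤ t) = 2 · P(B_t ≥ b). Since B_t ~ N(0, t), P(B_t ≥ 2.67) = 1 − Φ(2.67/√t) = 1 − Φ(2.67/√3.55) = 1 − Φ(1.4171) ≈ 0.07823. Doubling: P(τ_{2.67} ≤ 3.55) ≈ 2 · 0.07823 = 0.15646 ≈ 0.1565.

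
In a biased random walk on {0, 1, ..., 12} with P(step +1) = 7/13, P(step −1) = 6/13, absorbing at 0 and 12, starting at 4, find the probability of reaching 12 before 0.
P(hit 12 before 0) = (1 − (6/7)^4) / (1 − (6/7)^12) = 5764801/10556113

Let u_k denote P(reach 12 before 0 | start at k). Boundary: u_0 = 0, u_12 = 1. Recurrence: u_k = 7/13·u_{k+1} + 6/13·u_{k-1} for 1 ≤ k ≤ 11. Try u_k = A + B·r^k with r = q/p = (6/13)/(7/13) = 6/7. Substitution satisfies the recurrence; boundary conditions give:
  u_k = (1 − r^k) / (1 − r^N) = (1 − (6/7)^4) / (1 − (6/7)^12) = 5764801/10556113.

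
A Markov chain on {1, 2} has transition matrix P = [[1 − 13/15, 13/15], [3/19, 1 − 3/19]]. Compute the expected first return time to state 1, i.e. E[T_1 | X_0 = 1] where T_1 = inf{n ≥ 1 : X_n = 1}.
E[T_1 | X_0 = 1] = 1/π_1 = 292/45

For an irreducible recurrent Markov chain with stationary distribution π, E[T_i | X_0 = i] = 1/π_i (Kac's formula). Here π_1 = (3/19)/(13/15 + 3/19) = (3/19)/(292/285) = 45/292, so E[T_1 | X_0 = 1] = 1/π_1 = (13/15 + 3/19)/(3/19) = (292/285)/(3/19) = 292/45.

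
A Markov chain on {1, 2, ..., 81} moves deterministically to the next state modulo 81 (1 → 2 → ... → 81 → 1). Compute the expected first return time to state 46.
E[T_46 | X_0 = 46] = 81

The chain cycles deterministically, so starting at state 46 it returns in exactly 81 steps. Equivalently, the stationary distribution is uniform π_j = 1/81 for every state j, so by Kac's formula E[T_46] = 1/π_46 = 81.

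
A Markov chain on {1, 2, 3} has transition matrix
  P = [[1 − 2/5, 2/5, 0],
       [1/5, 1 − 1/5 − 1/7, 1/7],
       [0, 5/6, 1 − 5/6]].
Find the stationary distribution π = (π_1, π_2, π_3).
π = (35/117, 70/117, 4/39)

This is a birth-death chain on three states, which satisfies detailed balance: π_1 · P_{12} = π_2 · P_{21} and π_2 · P_{23} = π_3 · P_{32}.
From π_1 · 2/5 = π_2 · 1/5: π_2/π_1 = (2/5)/(1/5) = 2.
From π_2 · 1/7 = π_3 · 5/6: π_3/π_2 = (1/7)/(5/6) = 6/35.
Take π_1 proportional to 1; then unnormalized π = (1, 2, 12/35). Normalize by dividing by the sum 117/35:
  π = (35/117, 70/117, 4/39).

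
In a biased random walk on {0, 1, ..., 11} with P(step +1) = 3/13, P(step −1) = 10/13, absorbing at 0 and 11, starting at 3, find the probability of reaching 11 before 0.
P(hit 11 before 0) = (1 − (10/3)^3) / (1 − (10/3)^11) = 911979/14285688979

Let u_k denote P(reach 11 before 0 | start at k). Boundary: u_0 = 0, u_11 = 1. Recurrence: u_k = 3/13·u_{k+1} + 10/13·u_{k-1} for 1 ≤ k ≤ 10. Try u_k = A + B·r^k with r = q/p = (10/13)/(3/13) = 10/3. Substitution satisfies the recurrence; boundary conditions give:
  u_k = (1 − r^k) / (1 − r^N) = (1 − (10/3)^3) / (1 − (10/3)^11) = 911979/14285688979.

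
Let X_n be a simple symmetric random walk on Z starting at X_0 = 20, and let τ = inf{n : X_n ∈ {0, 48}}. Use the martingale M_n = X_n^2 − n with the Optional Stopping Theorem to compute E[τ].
E[τ] = 560

M_n = X_n^2 − n is a martingale (since E[X_{n+1}^2 | F_n] = X_n^2 + 1). By OST (τ has finite mean in a bounded region), E[M_τ] = E[M_0] = X_0^2 − 0 = 20^2 = 400. Also E[M_τ] = E[X_τ^2] − E[τ]. The walk exits at 0 or 48, with P(hit 48 first) = 20/48, so E[X_τ^2] = 48^2 · 20/48 + 0 = 960. Thus E[τ] = E[X_τ^2] − E[M_τ] = 960 − 400 = 560 = 20(48 − 20) = 560.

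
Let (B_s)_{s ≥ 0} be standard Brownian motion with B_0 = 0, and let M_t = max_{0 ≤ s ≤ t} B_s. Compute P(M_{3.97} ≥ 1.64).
P(M_{3.97} ≥ 1.64) = 2·P(B_{3.97} ≥ 1.64) = 2(1 − Φ(1.64/√3.97)) ≈ 0.4105

By the reflection principle for Brownian motion, P(M_t ≥ a) = 2 · P(B_t ≥ a) for a ≥ 0. Since B_t ~ N(0, t), P(B_t ≥ 1.64) = 1 − Φ(1.64/√t) = 1 − Φ(1.64/√3.97) = 1 − Φ(0.8231). So
  P(M_{3.97} ≥ 1.64) = 2(1 − Φ(0.8231)) ≈ 0.4105.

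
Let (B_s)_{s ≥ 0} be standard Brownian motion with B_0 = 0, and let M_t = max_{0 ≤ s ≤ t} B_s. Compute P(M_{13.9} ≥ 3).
P(M_{13.9} ≥ 3) = 2·P(B_{13.9} ≥ 3) = 2(1 − Φ(3/√13.9)) ≈ 0.4210

By the reflection principle for Brownian motion, P(M_t ≥ a) = 2 · P(B_t ≥ a) for a ≥ 0. Since B_t ~ N(0, t), P(B_t ≥ 3) = 1 − Φ(3/√t) = 1 − Φ(3/√13.9) = 1 − Φ(0.8047). So
  P(M_{13.9} ≥ 3) = 2(1 − Φ(0.8047)) ≈ 0.4210.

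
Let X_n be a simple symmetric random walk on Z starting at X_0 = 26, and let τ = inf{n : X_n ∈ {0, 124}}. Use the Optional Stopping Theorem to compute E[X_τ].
E[X_τ] = 26

X_n is a martingale and τ is a bounded-mean stopping time (indeed τ is finite a.s. with bounded expectation since the walk is in a bounded region). By the OST, E[X_τ] = E[X_0] = 26. Equivalently: E[X_τ] = 124 · P(hit 124 first) + 0 · P(hit 0 first) = 124 · (26/124) = 26.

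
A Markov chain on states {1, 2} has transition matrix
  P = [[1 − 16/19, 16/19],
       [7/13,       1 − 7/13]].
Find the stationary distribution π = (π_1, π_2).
π_1 = 133/341, π_2 = 208/341

Solve πP = π with π_1 + π_2 = 1. From πP = π: π_1 · (1 − 16/19) + π_2 · 7/13 = π_1 ⇒ π_2 · 7/13 = π_1 · 16/19 ⇒ π_2/π_1 = (16/19)/(7/13) = 208/133. Together with π_1 + π_2 = 1:
  π_1 = (7/13)/(16/19 + 7/13) = (7/13)/(341/247) = 133/341,
  π_2 = (16/19)/(16/19 + 7/13) = (16/19)/(341/247) = 208/341.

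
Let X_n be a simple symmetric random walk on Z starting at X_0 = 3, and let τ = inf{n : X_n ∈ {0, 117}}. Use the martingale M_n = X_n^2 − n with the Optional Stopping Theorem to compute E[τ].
E[τ] = 342

M_n = X_n^2 − n is a martingale (since E[X_{n+1}^2 | F_n] = X_n^2 + 1). By OST (τ has finite mean in a bounded region), E[M_τ] = E[M_0] = X_0^2 − 0 = 3^2 = 9. Also E[M_τ] = E[X_τ^2] − E[τ]. The walk exits at 0 or 117, with P(hit 117 first) = 3/117, so E[X_τ^2] = 117^2 · 3/117 + 0 = 351. Thus E[τ] = E[X_τ^2] − E[M_τ] = 351 − 9 = 342 = 3(117 − 3) = 342.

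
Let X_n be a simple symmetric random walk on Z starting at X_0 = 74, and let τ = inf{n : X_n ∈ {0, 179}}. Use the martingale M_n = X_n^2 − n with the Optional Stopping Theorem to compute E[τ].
E[τ] = 7770

M_n = X_n^2 − n is a martingale (since E[X_{n+1}^2 | F_n] = X_n^2 + 1). By OST (τ has finite mean in a bounded region), E[M_τ] = E[M_0] = X_0^2 − 0 = 74^2 = 5476. Also E[M_τ] = E[X_τ^2] − E[τ]. The walk exits at 0 or 179, with P(hit 179 first) = 74/179, so E[X_τ^2] = 179^2 · 74/179 + 0 = 13246. Thus E[τ] = E[X_τ^2] − E[M_τ] = 13246 − 5476 = 7770 = 74(179 − 74) = 7770.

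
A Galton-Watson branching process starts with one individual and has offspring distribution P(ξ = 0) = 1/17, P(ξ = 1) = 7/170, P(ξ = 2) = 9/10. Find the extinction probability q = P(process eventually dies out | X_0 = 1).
q = 10/153

The pgf is f(s) = 1/17 + 7/170·s + 9/10·s². The extinction probability q is the smallest fixed point of f in [0, 1]. Setting s = f(s):
  9/10·s² + (7/170 − 1)·s + 1/17 = 0
  9/10·s² − (1/17 + 9/10)·s + 1/17 = 0
which factors as (s − 1)·(9/10·s − 1/17) = 0, giving roots s = 1 and s = (1/17)/(9/10) = 10/153.
Mean offspring μ = 7/170 + 2·9/10 = 313/170 > 1 (supercritical), so q < 1. The extinction probability is the smaller root: q = (1/17)/(9/10) = 10/153.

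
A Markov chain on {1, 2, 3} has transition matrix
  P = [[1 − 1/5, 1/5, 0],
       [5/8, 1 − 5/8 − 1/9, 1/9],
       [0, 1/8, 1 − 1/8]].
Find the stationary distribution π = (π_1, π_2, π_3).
π = (225/361, 72/361, 64/361)

This is a birth-death chain on three states, which satisfies detailed balance: π_1 · P_{12} = π_2 · P_{21} and π_2 · P_{23} = π_3 · P_{32}.
From π_1 · 1/5 = π_2 · 5/8: π_2/π_1 = (1/5)/(5/8) = 8/25.
From π_2 · 1/9 = π_3 · 1/8: π_3/π_2 = (1/9)/(1/8) = 8/9.
Take π_1 proportional to 1; then unnormalized π = (1, 8/25, 64/225). Normalize by dividing by the sum 361/225:
  π = (225/361, 72/361, 64/361).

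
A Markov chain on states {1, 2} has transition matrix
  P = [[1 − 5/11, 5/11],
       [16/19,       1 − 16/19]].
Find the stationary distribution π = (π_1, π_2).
π_1 = 176/271, π_2 = 95/271

Solve πP = π with π_1 + π_2 = 1. From πP = π: π_1 · (1 − 5/11) + π_2 · 16/19 = π_1 ⇒ π_2 · 16/19 = π_1 · 5/11 ⇒ π_2/π_1 = (5/11)/(16/19) = 95/176. Together with π_1 + π_2 = 1:
  π_1 = (16/19)/(5/11 + 16/19) = (16/19)/(271/209) = 176/271,
  π_2 = (5/11)/(5/11 + 16/19) = (5/11)/(271/209) = 95/271.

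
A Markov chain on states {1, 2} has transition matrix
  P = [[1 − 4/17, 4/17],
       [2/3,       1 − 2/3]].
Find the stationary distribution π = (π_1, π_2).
π_1 = 17/23, π_2 = 6/23

Solve πP = π with π_1 + π_2 = 1. From πP = π: π_1 · (1 − 4/17) + π_2 · 2/3 = π_1 ⇒ π_2 · 2/3 = π_1 · 4/17 ⇒ π_2/π_1 = (4/17)/(2/3) = 6/17. Together with π_1 + π_2 = 1:
  π_1 = (2/3)/(4/17 + 2/3) = (2/3)/(46/51) = 17/23,
  π_2 = (4/17)/(4/17 + 2/3) = (4/17)/(46/51) = 6/23.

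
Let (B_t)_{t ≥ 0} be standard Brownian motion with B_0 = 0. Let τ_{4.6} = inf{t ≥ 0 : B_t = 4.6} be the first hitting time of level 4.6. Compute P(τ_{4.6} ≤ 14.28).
P(τ_{4.6} ≤ 14.28) = 2(1 − Φ(4.6/√14.28)) = 2(1 − Φ(1.2173)) ≈ 0.2235

By the reflection principle for standard BM, P(τ_b ≤ t) = 2 · P(B_t ≥ b). Since B_t ~ N(0, t), P(B_t ≥ 4.6) = 1 − Φ(4.6/√t) = 1 − Φ(4.6/√14.28) = 1 − Φ(1.2173) ≈ 0.11175. Doubling: P(τ_{4.6} ≤ 14.28) ≈ 2 · 0.11175 = 0.22350 ≈ 0.2235.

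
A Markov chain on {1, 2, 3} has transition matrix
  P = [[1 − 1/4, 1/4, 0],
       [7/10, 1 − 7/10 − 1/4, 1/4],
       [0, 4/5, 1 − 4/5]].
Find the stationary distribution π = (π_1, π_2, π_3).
π = (32/47, 80/329, 25/329)

This is a birth-death chain on three states, which satisfies detailed balance: π_1 · P_{12} = π_2 · P_{21} and π_2 · P_{23} = π_3 · P_{32}.
From π_1 · 1/4 = π_2 · 7/10: π_2/π_1 = (1/4)/(7/10) = 5/14.
From π_2 · 1/4 = π_3 · 4/5: π_3/π_2 = (1/4)/(4/5) = 5/16.
Take π_1 proportional to 1; then unnormalized π = (1, 5/14, 25/224). Normalize by dividing by the sum 47/32:
  π = (32/47, 80/329, 25/329).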